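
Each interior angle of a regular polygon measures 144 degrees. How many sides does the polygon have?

The exterior angle is the supplement of the interior angle: 180 - 144 = 36 degrees.
Since the exterior angles of any convex polygon sum to 360 degrees, the number of sides is 360 / 36 = 10.

10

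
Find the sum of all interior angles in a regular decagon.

The sum of interior angles of an n-sided polygon is (n - 2) * 180.
For n = 10: (10 - 2) * 180 = 8 * 180 = 1440 degrees.

1440 degrees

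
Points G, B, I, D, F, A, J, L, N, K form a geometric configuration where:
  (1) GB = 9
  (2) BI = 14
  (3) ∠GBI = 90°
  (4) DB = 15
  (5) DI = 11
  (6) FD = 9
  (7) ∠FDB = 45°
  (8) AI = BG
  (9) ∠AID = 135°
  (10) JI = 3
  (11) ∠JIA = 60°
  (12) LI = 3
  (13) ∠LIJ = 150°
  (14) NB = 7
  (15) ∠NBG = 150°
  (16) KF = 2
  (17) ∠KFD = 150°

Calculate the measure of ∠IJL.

Step 1: By the law of cosines on triangle JIL: JL² = 3² + 3² − 2·3·3·cos(150°) = 33.59, so JL ≈ 5.8.
Step 2: By the inverse law of cosines on triangle IJL: cos(∠IJL) = (3² + 5.8² − 3²) / (2·3·5.8) = 33.59/34.77 = 0.9659, so ∠IJL = 15°.

Therefore, the measure of angle ∠IJL = 15°.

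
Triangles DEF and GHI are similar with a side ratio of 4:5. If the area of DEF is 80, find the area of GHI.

For similar figures, the area ratio equals the square of the side ratio.
Side ratio (DEF to GHI) = 4:5, so area ratio = 4^2:5^2 = 16:25.
If the area of DEF is 80, then the area of GHI = 80 * (25/16) = 125.

125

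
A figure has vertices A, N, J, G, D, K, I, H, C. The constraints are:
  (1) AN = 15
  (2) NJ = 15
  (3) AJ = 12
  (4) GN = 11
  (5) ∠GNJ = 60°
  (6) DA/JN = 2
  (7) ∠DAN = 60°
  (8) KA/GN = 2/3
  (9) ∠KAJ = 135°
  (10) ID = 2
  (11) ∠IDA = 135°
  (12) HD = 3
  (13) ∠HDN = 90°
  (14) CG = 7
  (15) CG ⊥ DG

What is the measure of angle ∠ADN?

From the given relations: DA = 2·JN = 2·15 = 30.
Step 1: By the law of cosines on triangle DAN: DN² = 30² + 15² − 2·30·15·cos(60°) = 675, so DN = 15·√3.
Step 2: By the inverse law of cosines on triangle ADN: cos(∠ADN) = (30² + (15·√3)² − 15²) / (2·30·15·√3) = 1350/1558.85 = 0.866, so ∠ADN = 30°.

Therefore, the measure of angle ∠ADN = 30°.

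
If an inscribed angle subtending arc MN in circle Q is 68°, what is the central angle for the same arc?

The inscribed angle theorem states that a central angle is always twice any inscribed angle that subtends the same arc.
Since the inscribed angle is 68°, the central angle = 2 × 68° = 136°.

136°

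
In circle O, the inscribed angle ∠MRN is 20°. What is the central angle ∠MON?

The inscribed angle theorem states that a central angle is always twice any inscribed angle that subtends the same arc.
Since the inscribed angle is 20°, the central angle = 2 × 20° = 40°.

40°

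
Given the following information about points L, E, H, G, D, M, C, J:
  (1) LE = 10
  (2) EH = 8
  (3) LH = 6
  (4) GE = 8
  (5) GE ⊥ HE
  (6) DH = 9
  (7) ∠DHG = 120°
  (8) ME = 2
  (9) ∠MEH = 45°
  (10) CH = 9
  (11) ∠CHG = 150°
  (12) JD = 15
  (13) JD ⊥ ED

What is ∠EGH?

Step 1: By the law of cosines on triangle GEH: GH² = 8² + 8² − 2·8·8·cos(90°) = 128, so GH = 8·√2.
Step 2: By the inverse law of cosines on triangle EGH: cos(∠EGH) = (8² + (8·√2)² − 8²) / (2·8·8·√2) = 128/181.02 = 0.7071, so ∠EGH = 45°.

Therefore, the measure of angle ∠EGH = 45°.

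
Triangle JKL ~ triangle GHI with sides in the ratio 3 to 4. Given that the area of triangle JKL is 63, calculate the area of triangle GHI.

The ratio of areas of similar triangles = (side ratio)^2.
Side ratio = 3:4, so area ratio = 9:16.
Area of GHI / Area of JKL = 16/9
Area of GHI = 63 * 16/9 = 112

112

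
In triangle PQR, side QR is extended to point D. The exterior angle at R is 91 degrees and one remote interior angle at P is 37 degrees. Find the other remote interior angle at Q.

By the exterior angle theorem: exterior angle = sum of remote interior angles.
91 = 37 + angle Q
angle Q = 91 - 37 = 54 degrees

54 degrees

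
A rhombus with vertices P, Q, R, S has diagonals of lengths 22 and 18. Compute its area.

Area of a rhombus = (d1 * d2) / 2
Area = (22 * 18) / 2
Area = 396 / 2
Area = 198

198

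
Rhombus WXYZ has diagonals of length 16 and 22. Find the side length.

In a rhombus, the diagonals bisect each other perpendicularly, creating four congruent right triangles.
Each triangle has legs 8 (half of 16) and 11 (half of 22).
The hypotenuse of each right triangle is a side of the rhombus:
side = sqrt(8^2 + 11^2) = sqrt(185)

sqrt(185)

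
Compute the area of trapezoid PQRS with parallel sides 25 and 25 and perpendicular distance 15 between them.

A trapezoid's area equals the midsegment times the height.
The midsegment is (25 + 25) / 2 = 25.
Area = 25 * 15 = 375.

375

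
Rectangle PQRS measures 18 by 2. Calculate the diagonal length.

d = sqrt(18^2 + 2^2) = sqrt(328) = 2*sqrt(82)

2*sqrt(82)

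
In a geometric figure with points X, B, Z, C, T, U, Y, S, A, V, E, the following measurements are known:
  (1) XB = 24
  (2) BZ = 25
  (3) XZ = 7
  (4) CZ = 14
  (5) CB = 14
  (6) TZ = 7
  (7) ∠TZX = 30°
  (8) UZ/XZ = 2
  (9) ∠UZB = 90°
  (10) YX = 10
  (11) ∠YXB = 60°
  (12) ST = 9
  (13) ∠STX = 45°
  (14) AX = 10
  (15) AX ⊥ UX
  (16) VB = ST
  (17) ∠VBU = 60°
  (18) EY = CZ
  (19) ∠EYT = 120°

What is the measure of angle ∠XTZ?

Step 1: By the law of cosines on triangle TZX: TX² = 7² + 7² − 2·7·7·cos(30°) = 13.13, so TX ≈ 3.62.
Step 2: By the inverse law of cosines on triangle XTZ: cos(∠XTZ) = (3.62² + 7² − 7²) / (2·3.62·7) = 13.13/50.73 = 0.2588, so ∠XTZ = 75°.

Therefore, the measure of angle ∠XTZ = 75°.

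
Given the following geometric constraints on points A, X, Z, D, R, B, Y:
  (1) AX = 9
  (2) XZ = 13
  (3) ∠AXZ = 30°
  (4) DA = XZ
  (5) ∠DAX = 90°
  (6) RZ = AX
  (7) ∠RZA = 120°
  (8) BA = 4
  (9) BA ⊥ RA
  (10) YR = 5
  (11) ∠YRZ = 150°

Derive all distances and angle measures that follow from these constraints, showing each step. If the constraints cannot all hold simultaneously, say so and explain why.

The constraints are consistent.

From the given relations:
  DA = XZ = 13
  RZ = AX = 9

Step 1: From AX = 9, XZ = 13, and ∠AXZ = 30°, by the law of cosines:
  AZ² = AX² + XZ² - 2·AX·XZ·cos(30°) = 81 + 169 - 202.6 = 47.35
  AZ ≈ 6.88

Step 2: From XA = 9, AD = 13, and ∠XAD = 90°, by the law of cosines:
  XD² = XA² + AD² - 2·XA·AD·cos(90°) = 81 + 169 - 0 = 250
  XD = 5·√10

Step 3: From ZR = 9, RY = 5, and ∠ZRY = 150°, by the law of cosines:
  ZY² = ZR² + RY² - 2·ZR·RY·cos(150°) = 81 + 25 + 77.94 = 183.9
  ZY ≈ 13.56

Step 4: From AZ = 6.88, ZR = 9, and ∠AZR = 120°, by the law of cosines:
  AR² = AZ² + ZR² - 2·AZ·ZR·cos(120°) = 47.35 + 81 + 61.93 = 190.3
  AR ≈ 13.79

Step 5: From AX = 9, AZ = 6.88, XZ = 13, by the inverse law of cosines:
  cos(∠XAZ) = (AX² + AZ² - XZ²) / (2·AX·AZ)
  ∠XAZ = 109.16°

Step 6: From XA = 9, XD = 5·√10, AD = 13, by the inverse law of cosines:
  cos(∠AXD) = (XA² + XD² - AD²) / (2·XA·XD)
  ∠AXD = 55.3°

Step 7: From ZA = 6.88, ZX = 13, AX = 9, by the inverse law of cosines:
  cos(∠AZX) = (ZA² + ZX² - AX²) / (2·ZA·ZX)
  ∠AZX = 40.84°

Step 8: From ZR = 9, ZY = 13.56, RY = 5, by the inverse law of cosines:
  cos(∠RZY) = (ZR² + ZY² - RY²) / (2·ZR·ZY)
  ∠RZY = 10.62°

Step 9: From DA = 13, DX = 5·√10, AX = 9, by the inverse law of cosines:
  cos(∠ADX) = (DA² + DX² - AX²) / (2·DA·DX)
  ∠ADX = 34.7°

Step 10: From YR = 5, YZ = 13.56, RZ = 9, by the inverse law of cosines:
  cos(∠RYZ) = (YR² + YZ² - RZ²) / (2·YR·YZ)
  ∠RYZ = 19.38°

Step 11: From RA = 13.79, AB = 4, and ∠RAB = 90°, by the law of cosines:
  RB² = RA² + AB² - 2·RA·AB·cos(90°) = 190.3 + 16 - 0 = 206.3
  RB ≈ 14.36

Step 12: From AR = 13.79, AZ = 6.88, RZ = 9, by the inverse law of cosines:
  cos(∠RAZ) = (AR² + AZ² - RZ²) / (2·AR·AZ)
  ∠RAZ = 34.4°

Step 13: From RA = 13.79, RZ = 9, AZ = 6.88, by the inverse law of cosines:
  cos(∠ARZ) = (RA² + RZ² - AZ²) / (2·RA·RZ)
  ∠ARZ = 25.6°

Step 14: From RA = 13.79, RB = 14.36, AB = 4, by the inverse law of cosines:
  cos(∠ARB) = (RA² + RB² - AB²) / (2·RA·RB)
  ∠ARB = 16.17°

Step 15: From BA = 4, BR = 14.36, AR = 13.79, by the inverse law of cosines:
  cos(∠ABR) = (BA² + BR² - AR²) / (2·BA·BR)
  ∠ABR = 73.83°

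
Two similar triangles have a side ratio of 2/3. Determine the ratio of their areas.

Area ratio = (side ratio)^2 = (2/3)^2 = 4:9.

4:9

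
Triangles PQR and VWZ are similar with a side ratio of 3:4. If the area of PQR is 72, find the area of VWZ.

The ratio of areas of similar triangles = (side ratio)^2.
Side ratio = 3:4, so area ratio = 9:16.
Area of VWZ / Area of PQR = 16/9
Area of VWZ = 72 * 16/9 = 128

128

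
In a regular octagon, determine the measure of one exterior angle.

Each exterior angle of a regular n-gon is 360 / n.
For n = 8: 360 / 8 = 45 degrees.

45 degrees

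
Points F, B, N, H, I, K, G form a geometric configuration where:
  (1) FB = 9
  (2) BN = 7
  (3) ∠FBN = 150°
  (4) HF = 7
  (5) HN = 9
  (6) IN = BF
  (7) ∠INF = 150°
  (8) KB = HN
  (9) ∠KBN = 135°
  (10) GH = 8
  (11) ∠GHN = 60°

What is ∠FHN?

Step 1: By the law of cosines on triangle FBN: FN² = 9² + 7² − 2·9·7·cos(150°) = 239.12, so FN ≈ 15.46.
Step 2: By the inverse law of cosines on triangle FHN: cos(∠FHN) = (7² + 9² − 15.46²) / (2·7·9) = -109.12/126 = -0.866, so ∠FHN = 150°.

Therefore, the measure of angle ∠FHN = 150°.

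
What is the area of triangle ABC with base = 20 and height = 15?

A triangle's area is half the area of a rectangle with the same base and height.
Area = (1/2) * 20 * 15 = 150.

150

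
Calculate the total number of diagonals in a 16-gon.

Each of the 16 vertices connects to 13 non-adjacent vertices via diagonals.
Total connections = 16 × 13 = 208, but each diagonal is counted twice.
Number of diagonals = 208 / 2 = 104.

104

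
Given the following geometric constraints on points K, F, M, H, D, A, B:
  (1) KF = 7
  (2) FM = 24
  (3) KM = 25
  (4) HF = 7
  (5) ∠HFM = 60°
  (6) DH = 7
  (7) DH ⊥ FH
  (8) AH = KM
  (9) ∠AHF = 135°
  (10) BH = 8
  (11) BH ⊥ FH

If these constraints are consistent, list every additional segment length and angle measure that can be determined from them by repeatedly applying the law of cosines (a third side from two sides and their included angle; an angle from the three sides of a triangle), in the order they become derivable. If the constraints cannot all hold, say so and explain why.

The constraints are consistent. Derivable facts, in order:
After 1 step:
- FA ≈ 30.36
- FB = √113
- FD = 7·√2
- MH ≈ 21.38
- ∠FKM = 73.74°
- ∠FMK = 16.26°
- ∠KFM = 90°
After 2 steps:
- ∠AFH = 35.62°
- ∠BFH = 48.81°
- ∠DFH = 45°
- ∠FAH = 9.38°
- ∠FBH = 41.19°
- ∠FDH = 45°
- ∠FHM = 103.53°
- ∠FMH = 16.47°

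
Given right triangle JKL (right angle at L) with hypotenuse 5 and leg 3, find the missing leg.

By the Pythagorean theorem: KL^2 = JK^2 - JL^2
KL^2 = 5^2 - 3^2 = 25 - 9 = 16
KL = sqrt(16) = 4

4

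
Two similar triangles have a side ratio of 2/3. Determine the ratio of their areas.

Area scales with the square of linear dimensions. If every length is multiplied by 2/3, then the area is multiplied by (2/3)^2 = 4/9.
The area ratio is 4:9.

4:9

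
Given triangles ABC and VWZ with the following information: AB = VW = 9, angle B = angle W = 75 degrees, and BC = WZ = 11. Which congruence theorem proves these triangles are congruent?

The given information provides:
AB = VW = 9, angle B = angle W = 75 degrees, and BC = WZ = 11
This matches the SAS congruence theorem.
Two pairs of corresponding sides and the included angle are equal (Side-Angle-Side).

SAS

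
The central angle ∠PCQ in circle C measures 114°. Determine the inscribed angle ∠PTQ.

Inscribed angle = 114° / 2 = 57° (inscribed angle theorem).

57°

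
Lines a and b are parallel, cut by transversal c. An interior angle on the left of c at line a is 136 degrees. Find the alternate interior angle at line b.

Alternate interior angles formed by parallel lines and a transversal are equal.
The given angle is 136 degrees.
The alternate interior angle = 136 degrees.

136 degrees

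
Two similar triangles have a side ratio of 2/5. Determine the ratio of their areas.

Area ratio = (side ratio)^2 = (2/5)^2 = 4:25.

4:25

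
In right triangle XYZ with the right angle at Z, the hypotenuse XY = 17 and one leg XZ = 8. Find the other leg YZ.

By the Pythagorean theorem: YZ^2 = XY^2 - XZ^2
YZ^2 = 17^2 - 8^2 = 289 - 64 = 225
YZ = sqrt(225) = 15

15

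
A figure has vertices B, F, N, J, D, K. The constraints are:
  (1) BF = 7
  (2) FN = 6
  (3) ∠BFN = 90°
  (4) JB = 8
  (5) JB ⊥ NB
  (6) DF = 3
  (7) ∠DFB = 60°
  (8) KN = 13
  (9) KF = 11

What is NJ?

Step 1: By the law of cosines on triangle BFN: BN² = 7² + 6² − 2·7·6·cos(90°) = 85, so BN = √85.
Step 2: By the law of cosines on triangle NBJ: NJ² = √85² + 8² − 2·√85·8·cos(90°) = 149, so NJ = √149.

Therefore, the length of NJ = √149.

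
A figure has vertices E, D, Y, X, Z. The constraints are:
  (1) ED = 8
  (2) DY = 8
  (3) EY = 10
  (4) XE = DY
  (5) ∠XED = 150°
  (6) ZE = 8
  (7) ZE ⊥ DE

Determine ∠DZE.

Step 1: By the law of cosines on triangle ZED: ZD² = 8² + 8² − 2·8·8·cos(90°) = 128, so ZD = 8·√2.
Step 2: By the inverse law of cosines on triangle DZE: cos(∠DZE) = ((8·√2)² + 8² − 8²) / (2·8·√2·8) = 128/181.02 = 0.7071, so ∠DZE = 45°.

Therefore, the measure of angle ∠DZE = 45°.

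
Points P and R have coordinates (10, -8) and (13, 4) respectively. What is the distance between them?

The horizontal distance is |13 - 10| = 3 and the vertical distance is |4 - -8| = 12.
By the Pythagorean theorem, d = sqrt(3^2 + 12^2) = sqrt(153) = 3*sqrt(17).

3*sqrt(17)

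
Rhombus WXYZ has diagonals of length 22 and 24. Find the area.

The diagonals of a rhombus divide it into four right triangles.
Each triangle has legs 22/ 2 = 11 and 24/2 = 12, so each has area (1/2)*11*12 = 66.
Four such triangles give total area = (d1 * d2) / 2 = 264.

264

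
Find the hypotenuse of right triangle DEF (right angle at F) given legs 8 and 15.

DE = sqrt(8^2 + 15^2) = sqrt(289) = 17

17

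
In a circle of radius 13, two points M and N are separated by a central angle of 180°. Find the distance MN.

Drop a perpendicular from the center to the chord, bisecting both the chord and the central angle.
Each half-chord = r sin(θ/2) = 13 sin(90°).
The full chord = 2 × 13 × sin(90°) = 26.

26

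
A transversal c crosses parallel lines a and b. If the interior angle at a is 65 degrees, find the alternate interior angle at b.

Alternate interior angles are equal: 65 degrees.

65 degrees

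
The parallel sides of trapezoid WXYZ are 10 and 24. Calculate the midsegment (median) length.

The midsegment (median) of a trapezoid connects the midpoints of the non-parallel sides.
Its length is the average of the two bases: (10 + 24) / 2 = 17.

17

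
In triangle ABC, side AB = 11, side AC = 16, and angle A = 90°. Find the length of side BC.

By the law of cosines: BC^2 = AB^2 + AC^2 - 2*AB*AC*cos(A)
BC^2 = 11^2 + 16^2 - 2*11*16*cos(90°)
BC^2 = 121 + 256 - 352*(0)
BC^2 = 377
BC = sqrt(377)

sqrt(377)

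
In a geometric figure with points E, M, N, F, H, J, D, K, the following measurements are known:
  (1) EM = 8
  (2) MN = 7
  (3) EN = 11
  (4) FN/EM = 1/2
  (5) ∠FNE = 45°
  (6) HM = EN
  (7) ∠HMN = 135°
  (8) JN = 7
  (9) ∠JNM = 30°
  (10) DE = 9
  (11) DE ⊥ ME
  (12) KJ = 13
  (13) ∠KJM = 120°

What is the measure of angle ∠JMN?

Step 1: By the law of cosines on triangle MNJ: MJ² = 7² + 7² − 2·7·7·cos(30°) = 13.13, so MJ ≈ 3.62.
Step 2: By the inverse law of cosines on triangle JMN: cos(∠JMN) = (3.62² + 7² − 7²) / (2·3.62·7) = 13.13/50.73 = 0.2588, so ∠JMN = 75°.

Therefore, the measure of angle ∠JMN = 75°.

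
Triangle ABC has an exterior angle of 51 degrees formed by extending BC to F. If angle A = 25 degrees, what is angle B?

By the exterior angle theorem: exterior angle = sum of remote interior angles.
51 = 25 + angle B
angle B = 51 - 25 = 26 degrees

26 degrees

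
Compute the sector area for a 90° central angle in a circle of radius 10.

Sector area = πr² × θ/360
= π × 10² × 1/4
= π × 100 × 1/4
= 25*pi

25*pi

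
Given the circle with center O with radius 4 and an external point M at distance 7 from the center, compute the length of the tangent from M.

Let T be the point of tangency. Then OT ⊥ MT (radius ⊥ tangent).
In right triangle OTM: OM² = OT² + MT²
7² = 4² + MT²
MT² = 33, MT = sqrt(33)

sqrt(33)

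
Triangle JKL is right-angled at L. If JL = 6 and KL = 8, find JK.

In a right triangle, the square of the hypotenuse equals the sum of the squares of the two legs.
The legs are 6 and 8, so the hypotenuse = sqrt(36 + 64) = sqrt(100) = 10.

10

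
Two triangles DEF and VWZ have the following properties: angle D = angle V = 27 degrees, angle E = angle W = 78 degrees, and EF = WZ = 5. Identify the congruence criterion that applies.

Consider the given information: angle D = angle V = 27 degrees, angle E = angle W = 78 degrees, and EF = WZ = 5
This is not SSS or HL: SSS requires all three pairs of sides, but we don't have that. HL only applies to right triangles with matching hypotenuse and leg.
The correct criterion is AAS. Two pairs of corresponding angles and a non-included side are equal (Angle-Angle-Side).

AAS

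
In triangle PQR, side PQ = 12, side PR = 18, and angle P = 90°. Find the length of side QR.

The included angle is 90°, so the triangle is right-angled at P. The opposite side QR is the hypotenuse.
By the Pythagorean theorem: QR = sqrt(12^2 + 18^2) = sqrt(468) = 6*sqrt(13).

6*sqrt(13)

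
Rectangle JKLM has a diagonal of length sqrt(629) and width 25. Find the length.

Using the Pythagorean theorem: d^2 = a^2 + b^2
b^2 = d^2 - a^2
b^2 = 629 - 625
b^2 = 4
b = sqrt(4) = 2

2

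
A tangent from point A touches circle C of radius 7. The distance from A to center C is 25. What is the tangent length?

The tangent, radius, and line from the external point to the center form a right triangle.
The right angle is where the tangent meets the radius.
By the Pythagorean theorem: tangent² + 7² = 25²
tangent² = 625 - 49 = 576
tangent = 24

24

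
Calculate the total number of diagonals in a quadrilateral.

The number of diagonals in an n-gon is n(n - 3)/2.
For n = 4: 4(4 - 3)/2 = 4 × 1 / 2 = 2.

2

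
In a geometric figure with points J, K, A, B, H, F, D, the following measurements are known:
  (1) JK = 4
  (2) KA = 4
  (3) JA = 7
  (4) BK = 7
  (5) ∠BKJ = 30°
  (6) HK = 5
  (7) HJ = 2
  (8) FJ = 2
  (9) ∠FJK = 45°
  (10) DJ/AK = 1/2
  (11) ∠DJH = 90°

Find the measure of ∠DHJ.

From the given relations: DJ = 1/2·AK = 1/2·4 = 2.
Step 1: By the law of cosines on triangle HJD: HD² = 2² + 2² − 2·2·2·cos(90°) = 8, so HD = 2·√2.
Step 2: By the inverse law of cosines on triangle DHJ: cos(∠DHJ) = ((2·√2)² + 2² − 2²) / (2·2·√2·2) = 8/11.31 = 0.7071, so ∠DHJ = 45°.

Therefore, the measure of angle ∠DHJ = 45°.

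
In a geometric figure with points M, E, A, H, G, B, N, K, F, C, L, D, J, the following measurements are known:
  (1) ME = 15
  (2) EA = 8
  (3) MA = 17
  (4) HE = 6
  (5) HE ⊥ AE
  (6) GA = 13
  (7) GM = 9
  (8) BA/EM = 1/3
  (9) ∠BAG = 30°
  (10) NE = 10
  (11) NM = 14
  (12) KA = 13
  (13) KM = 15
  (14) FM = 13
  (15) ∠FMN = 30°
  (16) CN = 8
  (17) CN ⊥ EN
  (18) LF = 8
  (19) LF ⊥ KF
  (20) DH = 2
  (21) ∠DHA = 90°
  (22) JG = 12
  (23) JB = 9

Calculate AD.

Step 1: By the law of cosines on triangle HEA: HA² = 6² + 8² − 2·6·8·cos(90°) = 100, so HA = 10.
Step 2: By the law of cosines on triangle AHD: AD² = 10² + 2² − 2·10·2·cos(90°) = 104, so AD = 2·√26.

Therefore, the length of AD = 2·√26.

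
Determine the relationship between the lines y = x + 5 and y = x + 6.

Slope of line 1: m1 = 1
Slope of line 2: m2 = 1
Since m1 = m2 = 1, the lines are parallel.

Parallel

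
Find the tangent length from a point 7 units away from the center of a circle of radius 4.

The tangent, radius, and line from the external point to the center form a right triangle.
The right angle is where the tangent meets the radius.
By the Pythagorean theorem: tangent² + 4² = 7²
tangent² = 49 - 16 = 33
tangent = sqrt(33)

sqrt(33)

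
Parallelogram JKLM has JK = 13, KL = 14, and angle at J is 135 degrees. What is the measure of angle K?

Opposite sides of a parallelogram are parallel, so consecutive angles form co-interior angles on a transversal.
Co-interior angles sum to 180°, giving angle K = 180 - 135 = 45 degrees.

45 degrees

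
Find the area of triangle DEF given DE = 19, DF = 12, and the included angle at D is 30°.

Area = (1/2)(19)(12) sin(30°) = (1/2)(19)(12)(1/2) = 57

57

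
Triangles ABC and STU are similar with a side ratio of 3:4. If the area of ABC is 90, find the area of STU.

Area ratio = (3/4)^2 = 9/16. Area of STU = 90 * 16/9 = 160.

160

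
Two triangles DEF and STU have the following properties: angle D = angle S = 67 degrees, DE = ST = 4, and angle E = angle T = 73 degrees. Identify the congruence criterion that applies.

The given information provides:
angle D = angle S = 67 degrees, DE = ST = 4, and angle E = angle T = 73 degrees
This matches the ASA congruence theorem.
Two pairs of corresponding angles and the included side are equal (Angle-Side-Angle).

ASA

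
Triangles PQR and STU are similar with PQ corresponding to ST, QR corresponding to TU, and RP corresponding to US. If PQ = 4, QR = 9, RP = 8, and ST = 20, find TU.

k = 20/4 = 5. TU = 5 * 9 = 45.

45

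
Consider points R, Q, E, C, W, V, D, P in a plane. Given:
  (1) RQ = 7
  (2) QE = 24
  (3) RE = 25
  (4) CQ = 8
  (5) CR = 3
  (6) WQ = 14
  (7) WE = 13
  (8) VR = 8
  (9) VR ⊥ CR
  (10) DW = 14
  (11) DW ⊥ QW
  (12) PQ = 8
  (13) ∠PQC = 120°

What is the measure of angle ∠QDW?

Step 1: By the law of cosines on triangle DWQ: DQ² = 14² + 14² − 2·14·14·cos(90°) = 392, so DQ = 14·√2.
Step 2: By the inverse law of cosines on triangle QDW: cos(∠QDW) = ((14·√2)² + 14² − 14²) / (2·14·√2·14) = 392/554.37 = 0.7071, so ∠QDW = 45°.

Therefore, the measure of angle ∠QDW = 45°.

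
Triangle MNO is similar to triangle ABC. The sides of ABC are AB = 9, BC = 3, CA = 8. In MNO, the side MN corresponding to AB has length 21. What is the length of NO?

k = 21/9 = 7/3. NO = 7/3 * 3 = 7.

7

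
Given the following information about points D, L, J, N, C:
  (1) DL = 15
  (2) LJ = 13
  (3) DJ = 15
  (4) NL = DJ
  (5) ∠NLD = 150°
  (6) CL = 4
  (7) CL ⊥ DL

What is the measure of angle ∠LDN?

From the given relations: NL = DJ = 15.
Step 1: By the law of cosines on triangle DLN: DN² = 15² + 15² − 2·15·15·cos(150°) = 839.71, so DN ≈ 28.98.
Step 2: By the inverse law of cosines on triangle LDN: cos(∠LDN) = (15² + 28.98² − 15²) / (2·15·28.98) = 839.71/869.33 = 0.9659, so ∠LDN = 15°.

Therefore, the measure of angle ∠LDN = 15°.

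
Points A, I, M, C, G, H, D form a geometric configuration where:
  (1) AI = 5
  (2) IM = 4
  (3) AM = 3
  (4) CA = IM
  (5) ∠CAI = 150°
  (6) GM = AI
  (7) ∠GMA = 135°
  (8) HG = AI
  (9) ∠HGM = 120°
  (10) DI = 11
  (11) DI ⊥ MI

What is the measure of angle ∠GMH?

From the given relations: GM = AI = 5; HG = AI = 5.
Step 1: By the law of cosines on triangle MGH: MH² = 5² + 5² − 2·5·5·cos(120°) = 75, so MH = 5·√3.
Step 2: By the inverse law of cosines on triangle GMH: cos(∠GMH) = (5² + (5·√3)² − 5²) / (2·5·5·√3) = 75/86.6 = 0.866, so ∠GMH = 30°.

Therefore, the measure of angle ∠GMH = 30°.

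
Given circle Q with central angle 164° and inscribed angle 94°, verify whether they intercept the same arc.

By the inscribed angle theorem, the inscribed angle for a central angle of 164° should be 164° / 2 = 82°.
The given inscribed angle is 94°, which does not equal 82°.
Therefore, no, they do not correspond to the same arc.

No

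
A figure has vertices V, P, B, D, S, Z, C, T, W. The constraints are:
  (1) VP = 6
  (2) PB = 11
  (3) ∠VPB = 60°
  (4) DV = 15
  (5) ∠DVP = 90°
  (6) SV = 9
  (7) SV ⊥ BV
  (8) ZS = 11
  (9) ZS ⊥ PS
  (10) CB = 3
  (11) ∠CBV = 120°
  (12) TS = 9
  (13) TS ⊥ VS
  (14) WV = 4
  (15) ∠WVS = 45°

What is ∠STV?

Step 1: By the law of cosines on triangle TSV: TV² = 9² + 9² − 2·9·9·cos(90°) = 162, so TV = 9·√2.
Step 2: By the inverse law of cosines on triangle STV: cos(∠STV) = (9² + (9·√2)² − 9²) / (2·9·9·√2) = 162/229.1 = 0.7071, so ∠STV = 45°.

Therefore, the measure of angle ∠STV = 45°.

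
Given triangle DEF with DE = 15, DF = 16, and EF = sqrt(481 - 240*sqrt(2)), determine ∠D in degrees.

cos(D) = (15² + 16² - (sqrt(481 - 240*sqrt(2)))²) / (2 × 15 × 16) = sqrt(2)/2, so D = arccos(sqrt(2)/2) = 45°.

45°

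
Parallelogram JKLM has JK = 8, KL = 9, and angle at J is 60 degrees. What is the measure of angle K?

In a parallelogram, consecutive angles are supplementary (sum to 180°).
angle K = 180 - angle J
angle K = 180 - 60
angle K = 120 degrees

120 degrees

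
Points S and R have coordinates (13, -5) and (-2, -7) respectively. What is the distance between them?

d = sqrt((-15)^2 + (-2)^2) = sqrt(229)

sqrt(229)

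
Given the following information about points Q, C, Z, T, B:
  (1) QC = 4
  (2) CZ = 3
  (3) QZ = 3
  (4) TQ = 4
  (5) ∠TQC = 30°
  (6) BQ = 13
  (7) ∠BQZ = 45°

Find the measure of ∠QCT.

Step 1: By the law of cosines on triangle CQT: CT² = 4² + 4² − 2·4·4·cos(30°) = 4.29, so CT ≈ 2.07.
Step 2: By the inverse law of cosines on triangle QCT: cos(∠QCT) = (4² + 2.07² − 4²) / (2·4·2.07) = 4.29/16.56 = 0.2588, so ∠QCT = 75°.

Therefore, the measure of angle ∠QCT = 75°.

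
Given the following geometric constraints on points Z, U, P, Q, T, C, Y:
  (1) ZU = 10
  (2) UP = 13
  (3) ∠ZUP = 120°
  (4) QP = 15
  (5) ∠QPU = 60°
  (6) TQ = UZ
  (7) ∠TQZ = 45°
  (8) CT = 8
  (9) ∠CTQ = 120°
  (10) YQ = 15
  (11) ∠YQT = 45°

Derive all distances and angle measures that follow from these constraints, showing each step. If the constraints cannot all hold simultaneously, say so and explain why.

The constraints are consistent.

From the given relations:
  TQ = UZ = 10

Step 1: From ZU = 10, UP = 13, and ∠ZUP = 120°, by the law of cosines:
  ZP² = ZU² + UP² - 2·ZU·UP·cos(120°) = 100 + 169 + 130 = 399
  ZP ≈ 19.97

Step 2: From UP = 13, PQ = 15, and ∠UPQ = 60°, by the law of cosines:
  UQ² = UP² + PQ² - 2·UP·PQ·cos(60°) = 169 + 225 - 195 = 199
  UQ = √199

Step 3: From QT = 10, TC = 8, and ∠QTC = 120°, by the law of cosines:
  QC² = QT² + TC² - 2·QT·TC·cos(120°) = 100 + 64 + 80 = 244
  QC = 2·√61

Step 4: From TQ = 10, QY = 15, and ∠TQY = 45°, by the law of cosines:
  TY² = TQ² + QY² - 2·TQ·QY·cos(45°) = 100 + 225 - 212.1 = 112.9
  TY ≈ 10.62

Step 5: From ZP = 19.97, ZU = 10, PU = 13, by the inverse law of cosines:
  cos(∠PZU) = (ZP² + ZU² - PU²) / (2·ZP·ZU)
  ∠PZU = 34.31°

Step 6: From UP = 13, UQ = √199, PQ = 15, by the inverse law of cosines:
  cos(∠PUQ) = (UP² + UQ² - PQ²) / (2·UP·UQ)
  ∠PUQ = 67.05°

Step 7: From PU = 13, PZ = 19.97, UZ = 10, by the inverse law of cosines:
  cos(∠UPZ) = (PU² + PZ² - UZ²) / (2·PU·PZ)
  ∠UPZ = 25.69°

Step 8: From QC = 2·√61, QT = 10, CT = 8, by the inverse law of cosines:
  cos(∠CQT) = (QC² + QT² - CT²) / (2·QC·QT)
  ∠CQT = 26.33°

Step 9: From QP = 15, QU = √199, PU = 13, by the inverse law of cosines:
  cos(∠PQU) = (QP² + QU² - PU²) / (2·QP·QU)
  ∠PQU = 52.95°

Step 10: From TQ = 10, TY = 10.62, QY = 15, by the inverse law of cosines:
  cos(∠QTY) = (TQ² + TY² - QY²) / (2·TQ·TY)
  ∠QTY = 93.27°

Step 11: From CQ = 2·√61, CT = 8, QT = 10, by the inverse law of cosines:
  cos(∠QCT) = (CQ² + CT² - QT²) / (2·CQ·CT)
  ∠QCT = 33.67°

Step 12: From YQ = 15, YT = 10.62, QT = 10, by the inverse law of cosines:
  cos(∠QYT) = (YQ² + YT² - QT²) / (2·YQ·YT)
  ∠QYT = 41.73°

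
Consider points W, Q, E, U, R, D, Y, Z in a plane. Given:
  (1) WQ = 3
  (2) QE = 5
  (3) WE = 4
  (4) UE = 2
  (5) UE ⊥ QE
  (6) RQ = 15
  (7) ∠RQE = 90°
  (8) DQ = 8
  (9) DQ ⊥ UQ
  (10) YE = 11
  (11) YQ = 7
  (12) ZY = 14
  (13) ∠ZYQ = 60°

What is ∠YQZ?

Step 1: By the law of cosines on triangle QYZ: QZ² = 7² + 14² − 2·7·14·cos(60°) = 147, so QZ = 7·√3.
Step 2: By the inverse law of cosines on triangle YQZ: cos(∠YQZ) = (7² + (7·√3)² − 14²) / (2·7·7·√3) = 0/169.74 = 0, so ∠YQZ = 90°.

Therefore, the measure of angle ∠YQZ = 90°.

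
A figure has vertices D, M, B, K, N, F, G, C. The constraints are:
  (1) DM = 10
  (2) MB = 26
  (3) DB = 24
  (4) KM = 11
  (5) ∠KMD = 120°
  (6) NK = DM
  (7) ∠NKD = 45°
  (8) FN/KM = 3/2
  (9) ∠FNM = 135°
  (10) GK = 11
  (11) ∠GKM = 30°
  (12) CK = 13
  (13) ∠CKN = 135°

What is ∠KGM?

Step 1: By the law of cosines on triangle GKM: GM² = 11² + 11² − 2·11·11·cos(30°) = 32.42, so GM ≈ 5.69.
Step 2: By the inverse law of cosines on triangle KGM: cos(∠KGM) = (11² + 5.69² − 11²) / (2·11·5.69) = 32.42/125.27 = 0.2588, so ∠KGM = 75°.

Therefore, the measure of angle ∠KGM = 75°.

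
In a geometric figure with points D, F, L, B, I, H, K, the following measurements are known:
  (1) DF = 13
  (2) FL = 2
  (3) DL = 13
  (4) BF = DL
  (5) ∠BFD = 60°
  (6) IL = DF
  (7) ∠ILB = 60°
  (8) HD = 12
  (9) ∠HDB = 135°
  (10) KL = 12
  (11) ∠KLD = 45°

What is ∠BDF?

From the given relations: BF = DL = 13.
Step 1: By the law of cosines on triangle DFB: DB² = 13² + 13² − 2·13·13·cos(60°) = 169, so DB = 13.
Step 2: By the inverse law of cosines on triangle BDF: cos(∠BDF) = (13² + 13² − 13²) / (2·13·13) = 169/338 = 0.5, so ∠BDF = 60°.

Therefore, the measure of angle ∠BDF = 60°.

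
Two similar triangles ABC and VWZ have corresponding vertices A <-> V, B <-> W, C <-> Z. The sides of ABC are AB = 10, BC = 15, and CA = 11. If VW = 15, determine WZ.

Since the triangles are similar, the ratio of corresponding sides is constant.
Scale factor k = VW / AB = 15 / 10 = 3/2
WZ = k * BC = 3/2 * 15 = 45/2

45/2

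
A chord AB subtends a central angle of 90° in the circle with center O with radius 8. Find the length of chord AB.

Drop a perpendicular from the center to the chord, bisecting both the chord and the central angle.
Each half-chord = r sin(θ/2) = 8 sin(45°).
The full chord = 2 × 8 × sin(45°) = 8*sqrt(2).

8*sqrt(2)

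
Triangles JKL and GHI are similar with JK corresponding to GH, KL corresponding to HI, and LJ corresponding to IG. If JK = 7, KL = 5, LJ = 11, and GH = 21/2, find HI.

Since the triangles are similar, the ratio of corresponding sides is constant.
Scale factor k = GH / JK = 21/2 / 7 = 3/2
HI = k * KL = 3/2 * 5 = 15/2

15/2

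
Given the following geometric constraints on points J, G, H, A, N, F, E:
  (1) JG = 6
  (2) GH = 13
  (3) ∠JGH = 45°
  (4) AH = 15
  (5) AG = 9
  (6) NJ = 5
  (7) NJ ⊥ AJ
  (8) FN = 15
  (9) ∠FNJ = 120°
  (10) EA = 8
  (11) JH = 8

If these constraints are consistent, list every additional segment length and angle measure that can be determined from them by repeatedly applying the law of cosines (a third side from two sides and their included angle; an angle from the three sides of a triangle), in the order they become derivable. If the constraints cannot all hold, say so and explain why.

These constraints are not satisfiable: (1), (2) and (3) already determine JH: by the law of cosines JH² = 6² + 13² − 2·6·13·cos(45°) = 94.69, so JH ≈ 9.73, which contradicts (11) JH = 8. No planar figure meets all of them, so nothing further can be derived.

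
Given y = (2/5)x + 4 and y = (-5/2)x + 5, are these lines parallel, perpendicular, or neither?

Slope of line 1: m1 = 2/5
Slope of line 2: m2 = -5/2
m1 * m2 = (2/5) * (-5/2) = -1 = -1, so the lines are perpendicular.

Perpendicular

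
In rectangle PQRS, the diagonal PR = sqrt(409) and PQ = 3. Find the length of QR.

Using the Pythagorean theorem: d^2 = a^2 + b^2
b^2 = d^2 - a^2
b^2 = 409 - 9
b^2 = 400
b = sqrt(400) = 20

20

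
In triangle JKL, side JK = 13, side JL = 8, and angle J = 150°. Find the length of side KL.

Law of cosines: KL^2 = 13^2 + 8^2 - 2(13)(8)cos(150°) = 104*sqrt(3) + 233, so KL = sqrt(104*sqrt(3) + 233).

sqrt(104*sqrt(3) + 233)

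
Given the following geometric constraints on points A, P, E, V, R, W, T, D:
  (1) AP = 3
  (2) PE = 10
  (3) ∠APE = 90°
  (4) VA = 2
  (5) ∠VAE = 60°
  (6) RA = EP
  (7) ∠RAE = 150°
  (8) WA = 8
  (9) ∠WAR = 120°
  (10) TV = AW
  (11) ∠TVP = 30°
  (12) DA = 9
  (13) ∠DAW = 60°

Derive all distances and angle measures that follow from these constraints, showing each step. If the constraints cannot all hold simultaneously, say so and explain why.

The constraints are consistent.

From the given relations:
  RA = EP = 10
  TV = AW = 8

Step 1: From AP = 3, PE = 10, and ∠APE = 90°, by the law of cosines:
  AE² = AP² + PE² - 2·AP·PE·cos(90°) = 9 + 100 - 0 = 109
  AE = √109

Step 2: From RA = 10, AW = 8, and ∠RAW = 120°, by the law of cosines:
  RW² = RA² + AW² - 2·RA·AW·cos(120°) = 100 + 64 + 80 = 244
  RW = 2·√61

Step 3: From WA = 8, AD = 9, and ∠WAD = 60°, by the law of cosines:
  WD² = WA² + AD² - 2·WA·AD·cos(60°) = 64 + 81 - 72 = 73
  WD = √73

Step 4: From EA = √109, AV = 2, and ∠EAV = 60°, by the law of cosines:
  EV² = EA² + AV² - 2·EA·AV·cos(60°) = 109 + 4 - 20.88 = 92.12
  EV ≈ 9.6

Step 5: From EA = √109, AR = 10, and ∠EAR = 150°, by the law of cosines:
  ER² = EA² + AR² - 2·EA·AR·cos(150°) = 109 + 100 + 180.8 = 389.8
  ER ≈ 19.74

Step 6: From AE = √109, AP = 3, EP = 10, by the inverse law of cosines:
  cos(∠EAP) = (AE² + AP² - EP²) / (2·AE·AP)
  ∠EAP = 73.3°

Step 7: From EA = √109, EP = 10, AP = 3, by the inverse law of cosines:
  cos(∠AEP) = (EA² + EP² - AP²) / (2·EA·EP)
  ∠AEP = 16.7°

Step 8: From RA = 10, RW = 2·√61, AW = 8, by the inverse law of cosines:
  cos(∠ARW) = (RA² + RW² - AW²) / (2·RA·RW)
  ∠ARW = 26.33°

Step 9: From WA = 8, WD = √73, AD = 9, by the inverse law of cosines:
  cos(∠AWD) = (WA² + WD² - AD²) / (2·WA·WD)
  ∠AWD = 65.82°

Step 10: From WA = 8, WR = 2·√61, AR = 10, by the inverse law of cosines:
  cos(∠AWR) = (WA² + WR² - AR²) / (2·WA·WR)
  ∠AWR = 33.67°

Step 11: From DA = 9, DW = √73, AW = 8, by the inverse law of cosines:
  cos(∠ADW) = (DA² + DW² - AW²) / (2·DA·DW)
  ∠ADW = 54.18°

Step 12: From EA = √109, ER = 19.74, AR = 10, by the inverse law of cosines:
  cos(∠AER) = (EA² + ER² - AR²) / (2·EA·ER)
  ∠AER = 14.67°

Step 13: From EA = √109, EV = 9.6, AV = 2, by the inverse law of cosines:
  cos(∠AEV) = (EA² + EV² - AV²) / (2·EA·EV)
  ∠AEV = 10.4°

Step 14: From VA = 2, VE = 9.6, AE = √109, by the inverse law of cosines:
  cos(∠AVE) = (VA² + VE² - AE²) / (2·VA·VE)
  ∠AVE = 109.6°

Step 15: From RA = 10, RE = 19.74, AE = √109, by the inverse law of cosines:
  cos(∠ARE) = (RA² + RE² - AE²) / (2·RA·RE)
  ∠ARE = 15.33°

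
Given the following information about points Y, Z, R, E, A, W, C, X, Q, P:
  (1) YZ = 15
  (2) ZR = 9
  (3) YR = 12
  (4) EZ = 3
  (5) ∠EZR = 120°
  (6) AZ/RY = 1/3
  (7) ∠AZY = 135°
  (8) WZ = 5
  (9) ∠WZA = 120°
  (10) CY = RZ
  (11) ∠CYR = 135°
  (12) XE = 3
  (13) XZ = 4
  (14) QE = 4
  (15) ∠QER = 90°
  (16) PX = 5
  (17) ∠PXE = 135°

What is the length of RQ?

Step 1: By the law of cosines on triangle EZR: ER² = 3² + 9² − 2·3·9·cos(120°) = 117, so ER = 3·√13.
Step 2: By the law of cosines on triangle REQ: RQ² = (3·√13)² + 4² − 2·3·√13·4·cos(90°) = 133, so RQ = √133.

Therefore, the length of RQ = √133.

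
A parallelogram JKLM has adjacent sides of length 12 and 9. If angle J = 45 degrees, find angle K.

Consecutive angles are supplementary: angle K = 180 - 45 = 135 degrees.

135 degrees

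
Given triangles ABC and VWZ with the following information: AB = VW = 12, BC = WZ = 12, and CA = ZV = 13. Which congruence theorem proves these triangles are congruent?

The given information provides:
AB = VW = 12, BC = WZ = 12, and CA = ZV = 13
This matches the SSS congruence theorem.
All three pairs of corresponding sides are equal (Side-Side-Side).

SSS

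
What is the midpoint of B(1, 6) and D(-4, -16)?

M = ((x₁ + x₂)/2, (y₁ + y₂)/2)
= ((1 + -4)/2, (6 + -16)/2)
= (-3/2, -10/2) = (-3/2, -5)

(-3/2, -5)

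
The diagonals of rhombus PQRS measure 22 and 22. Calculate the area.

Area of a rhombus = (d1 * d2) / 2
Area = (22 * 22) / 2
Area = 484 / 2
Area = 242

242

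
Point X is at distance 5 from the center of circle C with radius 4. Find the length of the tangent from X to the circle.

The tangent, radius, and line from the external point to the center form a right triangle.
The right angle is where the tangent meets the radius.
By the Pythagorean theorem: tangent² + 4² = 5²
tangent² = 25 - 16 = 9
tangent = 3

3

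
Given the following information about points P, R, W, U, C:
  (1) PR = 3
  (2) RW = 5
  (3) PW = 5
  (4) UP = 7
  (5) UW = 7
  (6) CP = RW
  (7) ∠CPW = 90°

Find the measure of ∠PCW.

From the given relations: CP = RW = 5.
Step 1: By the law of cosines on triangle CPW: CW² = 5² + 5² − 2·5·5·cos(90°) = 50, so CW = 5·√2.
Step 2: By the inverse law of cosines on triangle PCW: cos(∠PCW) = (5² + (5·√2)² − 5²) / (2·5·5·√2) = 50/70.71 = 0.7071, so ∠PCW = 45°.

Therefore, the measure of angle ∠PCW = 45°.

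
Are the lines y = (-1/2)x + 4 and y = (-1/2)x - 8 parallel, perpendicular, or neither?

Slope of line 1: m1 = -1/2
Slope of line 2: m2 = -1/2
Two lines are parallel if and only if they have equal slopes (or both are vertical).
Here m1 = m2 = -1/2, confirming the lines are parallel.

Parallel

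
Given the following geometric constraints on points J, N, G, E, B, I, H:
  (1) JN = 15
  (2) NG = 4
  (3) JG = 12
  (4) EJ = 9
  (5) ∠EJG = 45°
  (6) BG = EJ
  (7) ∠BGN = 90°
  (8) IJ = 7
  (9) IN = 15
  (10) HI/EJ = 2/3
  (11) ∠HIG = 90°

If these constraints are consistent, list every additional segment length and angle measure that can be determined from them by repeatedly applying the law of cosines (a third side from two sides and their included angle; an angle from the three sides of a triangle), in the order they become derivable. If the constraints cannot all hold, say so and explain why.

The constraints are consistent. Derivable facts, in order:
After 1 step:
- GE ≈ 8.5
- NB = √97
- ∠GJN = 11.32°
- ∠GNJ = 36.07°
- ∠IJN = 76.51°
- ∠INJ = 26.99°
- ∠JGN = 132.62°
- ∠JIN = 76.51°
After 2 steps:
- ∠BNG = 66.04°
- ∠EGJ = 48.47°
- ∠GBN = 23.96°
- ∠GEJ = 86.53°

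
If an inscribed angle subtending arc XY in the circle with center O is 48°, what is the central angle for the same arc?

The inscribed angle theorem states that a central angle is always twice any inscribed angle that subtends the same arc.
Since the inscribed angle is 48°, the central angle = 2 × 48° = 96°.

96°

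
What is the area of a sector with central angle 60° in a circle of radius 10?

Sector area = π(10²)(1/6) = 50*pi/3

50*pi/3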